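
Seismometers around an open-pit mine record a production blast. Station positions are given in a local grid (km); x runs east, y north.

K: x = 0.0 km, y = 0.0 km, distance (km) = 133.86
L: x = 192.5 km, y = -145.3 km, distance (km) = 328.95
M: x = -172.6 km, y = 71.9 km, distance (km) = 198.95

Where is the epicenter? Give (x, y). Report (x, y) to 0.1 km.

Circle about each station: x² + y² = 133.86²; (x − 192.5)² + (y + 145.3)² = 328.95²; (x + 172.6)² + (y − 71.9)² = 198.95².
Subtracting pairs of circle equations eliminates x²+y² and gives linear equations (the radical axes):
385.0 x − 290.6 y = -32121.26
-345.2 x + 143.8 y = 13297.77
Solving the 2×2 system: x ≈ 16.8, y ≈ 132.8 km.

(16.8, 132.8)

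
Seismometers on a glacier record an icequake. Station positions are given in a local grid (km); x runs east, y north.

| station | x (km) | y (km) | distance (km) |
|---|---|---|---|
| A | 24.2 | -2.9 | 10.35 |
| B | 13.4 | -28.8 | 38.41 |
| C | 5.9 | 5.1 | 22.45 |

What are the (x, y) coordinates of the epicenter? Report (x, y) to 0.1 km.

(28.3, 6.6)

Circle about each station: (x − 24.2)² + (y + 2.9)² = 10.35²; (x − 13.4)² + (y + 28.8)² = 38.41²; (x − 5.9)² + (y − 5.1)² = 22.45².
Subtracting pairs of circle equations eliminates x²+y² and gives linear equations (the radical axes):
-21.6 x − 51.8 y = -953.26
-36.6 x + 16.0 y = -930.11
Solving the 2×2 system: x ≈ 28.3, y ≈ 6.6 km.
Check against A (with the unrounded x, y): √((x − 24.2)²+(y + 2.9)²) = 10.35 ≈ 10.35 km. ✓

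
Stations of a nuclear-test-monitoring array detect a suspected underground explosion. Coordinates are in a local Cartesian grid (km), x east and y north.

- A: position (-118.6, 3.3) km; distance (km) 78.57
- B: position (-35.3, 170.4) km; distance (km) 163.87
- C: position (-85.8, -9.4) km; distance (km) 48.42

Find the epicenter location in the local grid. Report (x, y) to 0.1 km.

Circle about each station: (x + 118.6)² + (y − 3.3)² = 78.57²; (x + 35.3)² + (y − 170.4)² = 163.87²; (x + 85.8)² + (y + 9.4)² = 48.42².
Subtracting the A equation from the B and C equations removes the quadratic terms:
166.6 x + 334.2 y = -4474.73
65.6 x − 25.4 y = -2798.10
Solving the 2×2 system: x ≈ -40.1, y ≈ 6.6 km.
Check against A (with the unrounded x, y): √((x + 118.6)²+(y − 3.3)²) = 78.57 ≈ 78.57 km. ✓

x ≈ -40.1 km, y ≈ 6.6 km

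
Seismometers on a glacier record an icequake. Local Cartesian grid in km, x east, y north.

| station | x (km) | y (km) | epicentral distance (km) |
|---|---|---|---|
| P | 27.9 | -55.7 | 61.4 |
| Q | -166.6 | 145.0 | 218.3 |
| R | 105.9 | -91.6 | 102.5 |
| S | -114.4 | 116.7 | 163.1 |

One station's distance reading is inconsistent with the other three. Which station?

Solve using three stations at a time. Using P, Q, S (subtract circle equations pairwise → linear system) gives (x, y) ≈ (-17.7, -14.6).
Distances from that point to each station vs reported:
  P: calculated 61.4 vs reported 61.4 → residual 0.0 km
  Q: calculated 218.3 vs reported 218.3 → residual 0.0 km
  R: calculated 145.6 vs reported 102.5 → residual 43.1 km
  S: calculated 163.1 vs reported 163.1 → residual 0.0 km
P, Q, S are mutually consistent (residuals ≈ 0); R is off by 43.1 km.

R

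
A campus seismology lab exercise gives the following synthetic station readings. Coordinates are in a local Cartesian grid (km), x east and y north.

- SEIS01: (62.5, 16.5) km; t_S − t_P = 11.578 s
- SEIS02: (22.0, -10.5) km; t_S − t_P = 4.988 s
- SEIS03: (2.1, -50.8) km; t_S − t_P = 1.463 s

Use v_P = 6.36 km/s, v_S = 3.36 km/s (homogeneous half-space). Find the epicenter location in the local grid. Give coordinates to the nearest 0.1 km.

x ≈ 2.8 km, y ≈ -40.4 km

Distance from S−P lag: d = Δt · v_P v_S / (v_P − v_S) = Δt · (6.36·3.36)/(6.36−3.36) ≈ 7.1232·Δt.
So d_SEIS01 = 82.47, d_SEIS02 = 35.53, d_SEIS03 = 10.42 km.
Circle about each station: (x − 62.5)² + (y − 16.5)² = 82.47²; (x − 22.0)² + (y + 10.5)² = 35.53²; (x − 2.1)² + (y + 50.8)² = 10.42².
Subtracting the SEIS01 equation from the SEIS02 and SEIS03 equations removes the quadratic terms:
-81.0 x − 54.0 y = 1954.67
-120.8 x − 134.6 y = 5099.27
Solving the 2×2 system: x ≈ 2.8, y ≈ -40.4 km.
Check against SEIS01 (with the unrounded x, y): √((x − 62.5)²+(y − 16.5)²) = 82.47 ≈ 82.47 km. ✓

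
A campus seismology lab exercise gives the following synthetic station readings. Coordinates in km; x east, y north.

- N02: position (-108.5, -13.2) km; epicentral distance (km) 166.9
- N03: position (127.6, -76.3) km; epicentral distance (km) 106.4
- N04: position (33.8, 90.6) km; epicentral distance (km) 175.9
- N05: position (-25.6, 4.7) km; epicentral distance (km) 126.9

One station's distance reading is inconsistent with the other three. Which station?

N04

Solve using three stations at a time. Using N02, N03, N05 (subtract circle equations pairwise → linear system) gives (x, y) ≈ (26.9, -111.0).
Distances from that point to each station vs reported:
  N02: calculated 167.0 vs reported 166.9 → residual 0.1 km
  N03: calculated 106.5 vs reported 106.4 → residual 0.1 km
  N04: calculated 201.7 vs reported 175.9 → residual 25.8 km
  N05: calculated 127.0 vs reported 126.9 → residual 0.1 km
N02, N03, N05 are mutually consistent (residuals ≈ 0); N04 is off by 25.8 km.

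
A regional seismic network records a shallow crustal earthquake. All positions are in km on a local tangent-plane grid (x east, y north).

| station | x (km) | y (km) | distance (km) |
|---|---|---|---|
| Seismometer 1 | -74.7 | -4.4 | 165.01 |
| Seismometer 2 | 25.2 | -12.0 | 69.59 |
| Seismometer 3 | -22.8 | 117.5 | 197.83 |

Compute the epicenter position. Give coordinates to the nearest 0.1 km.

Circle about each station: (x + 74.7)² + (y + 4.4)² = 165.01²; (x − 25.2)² + (y + 12.0)² = 69.59²; (x + 22.8)² + (y − 117.5)² = 197.83².
Subtracting pairs of circle equations eliminates x²+y² and gives linear equations (the radical axes):
199.8 x − 15.2 y = 17565.12
103.8 x + 243.8 y = -3181.77
Solving the 2×2 system: x ≈ 84.2, y ≈ -48.9 km.

x ≈ 84.2 km, y ≈ -48.9 km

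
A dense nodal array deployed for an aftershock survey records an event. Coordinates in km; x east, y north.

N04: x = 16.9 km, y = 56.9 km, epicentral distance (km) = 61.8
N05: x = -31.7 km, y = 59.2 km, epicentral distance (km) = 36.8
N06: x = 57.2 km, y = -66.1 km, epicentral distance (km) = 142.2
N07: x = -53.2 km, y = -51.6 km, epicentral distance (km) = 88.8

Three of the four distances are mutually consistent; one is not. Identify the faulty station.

Solve using three stations at a time. Using N04, N06, N07 (subtract circle equations pairwise → linear system) gives (x, y) ≈ (-41.4, 36.4).
Distances from that point to each station vs reported:
  N04: calculated 61.8 vs reported 61.8 → residual 0.0 km
  N05: calculated 24.8 vs reported 36.8 → residual 12.0 km
  N06: calculated 142.2 vs reported 142.2 → residual 0.0 km
  N07: calculated 88.8 vs reported 88.8 → residual 0.0 km
N04, N06, N07 are mutually consistent (residuals ≈ 0); N05 is off by 12.0 km.

N05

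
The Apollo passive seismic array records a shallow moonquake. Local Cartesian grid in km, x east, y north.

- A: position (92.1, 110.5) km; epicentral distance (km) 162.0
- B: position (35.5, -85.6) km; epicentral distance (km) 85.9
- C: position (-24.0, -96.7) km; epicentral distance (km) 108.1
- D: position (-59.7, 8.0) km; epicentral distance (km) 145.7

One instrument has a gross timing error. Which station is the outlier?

Solve using three stations at a time. Using A, C, D (subtract circle equations pairwise → linear system) gives (x, y) ≈ (73.8, -50.5).
Distances from that point to each station vs reported:
  A: calculated 162.0 vs reported 162.0 → residual 0.0 km
  B: calculated 51.9 vs reported 85.9 → residual 34.0 km
  C: calculated 108.1 vs reported 108.1 → residual 0.0 km
  D: calculated 145.7 vs reported 145.7 → residual 0.0 km
A, C, D are mutually consistent (residuals ≈ 0); B is off by 34.0 km.

B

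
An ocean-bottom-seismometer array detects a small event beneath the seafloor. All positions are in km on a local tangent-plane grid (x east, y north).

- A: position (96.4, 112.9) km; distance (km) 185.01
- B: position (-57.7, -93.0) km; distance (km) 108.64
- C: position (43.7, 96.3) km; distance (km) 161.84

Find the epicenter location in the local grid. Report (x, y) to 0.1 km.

(47.4, -65.5)

Circle about each station: (x − 96.4)² + (y − 112.9)² = 185.01²; (x + 57.7)² + (y + 93.0)² = 108.64²; (x − 43.7)² + (y − 96.3)² = 161.84².
Subtracting the A equation from the B and C equations removes the quadratic terms:
-308.2 x − 411.8 y = 12364.97
-105.4 x − 33.2 y = -2819.48
Solving the 2×2 system: x ≈ 47.4, y ≈ -65.5 km.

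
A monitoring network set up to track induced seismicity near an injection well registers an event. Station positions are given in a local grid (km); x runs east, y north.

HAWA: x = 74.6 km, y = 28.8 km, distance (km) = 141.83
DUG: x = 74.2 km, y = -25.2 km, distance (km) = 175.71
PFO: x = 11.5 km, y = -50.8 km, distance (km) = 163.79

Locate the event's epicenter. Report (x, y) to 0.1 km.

Circle about each station: (x − 74.6)² + (y − 28.8)² = 141.83²; (x − 74.2)² + (y + 25.2)² = 175.71²; (x − 11.5)² + (y + 50.8)² = 163.79².
Subtracting pairs of circle equations eliminates x²+y² and gives linear equations (the radical axes):
-0.8 x − 108.0 y = -11012.18
-126.2 x − 159.2 y = -10393.13
Solving the 2×2 system: x ≈ -46.7, y ≈ 102.3 km.
Check against HAWA (with the unrounded x, y): √((x − 74.6)²+(y − 28.8)²) = 141.84 ≈ 141.83 km. ✓

x ≈ -46.7 km, y ≈ 102.3 km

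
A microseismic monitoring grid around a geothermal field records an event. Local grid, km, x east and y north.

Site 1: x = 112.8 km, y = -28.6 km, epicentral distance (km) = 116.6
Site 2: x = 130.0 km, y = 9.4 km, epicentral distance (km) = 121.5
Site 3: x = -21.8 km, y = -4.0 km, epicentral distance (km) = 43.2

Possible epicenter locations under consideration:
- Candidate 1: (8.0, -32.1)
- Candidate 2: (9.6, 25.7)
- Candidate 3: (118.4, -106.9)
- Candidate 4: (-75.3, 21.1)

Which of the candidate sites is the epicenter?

Candidate 2

For each candidate, compare |candidate − station| to the reported distance:
Candidate 1: residuals Site 1 11.7, Site 2 7.4, Site 3 2.2 → max 11.7 km
Candidate 2: residuals Site 1 0.0, Site 2 0.0, Site 3 0.0 → max 0.0 km
Candidate 3: residuals Site 1 38.1, Site 2 4.6, Site 3 130.7 → max 130.7 km
Candidate 4: residuals Site 1 78.0, Site 2 84.1, Site 3 15.9 → max 84.1 km
Only Candidate 2 has all residuals ≈ 0.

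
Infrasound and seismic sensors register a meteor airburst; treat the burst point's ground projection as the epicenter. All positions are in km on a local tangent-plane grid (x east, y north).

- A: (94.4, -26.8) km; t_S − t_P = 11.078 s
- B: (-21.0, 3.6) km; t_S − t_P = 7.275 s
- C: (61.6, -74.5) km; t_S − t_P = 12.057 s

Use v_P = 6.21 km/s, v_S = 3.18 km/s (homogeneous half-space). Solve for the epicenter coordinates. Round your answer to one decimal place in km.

Distance from S−P lag: d = Δt · v_P v_S / (v_P − v_S) = Δt · (6.21·3.18)/(6.21−3.18) ≈ 6.5174·Δt.
So d_A = 72.20, d_B = 47.41, d_C = 78.58 km.
Circle about each station: (x − 94.4)² + (y + 26.8)² = 72.20²; (x + 21.0)² + (y − 3.6)² = 47.41²; (x − 61.6)² + (y + 74.5)² = 78.58².
Subtracting the A equation from the B and C equations removes the quadratic terms:
-230.8 x + 60.8 y = -6210.51
-65.6 x − 95.4 y = -1246.77
Solving the 2×2 system: x ≈ 25.7, y ≈ -4.6 km.
Check against A (with the unrounded x, y): √((x − 94.4)²+(y + 26.8)²) = 72.20 ≈ 72.20 km. ✓

25.7 km east, -4.6 km north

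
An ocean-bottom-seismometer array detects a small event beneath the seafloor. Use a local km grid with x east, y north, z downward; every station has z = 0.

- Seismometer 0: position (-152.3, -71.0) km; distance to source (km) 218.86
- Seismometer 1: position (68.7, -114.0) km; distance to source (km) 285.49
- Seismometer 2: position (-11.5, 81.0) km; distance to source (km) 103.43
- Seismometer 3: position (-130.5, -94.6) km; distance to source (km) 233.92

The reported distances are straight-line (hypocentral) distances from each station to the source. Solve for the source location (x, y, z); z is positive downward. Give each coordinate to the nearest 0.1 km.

x ≈ -76.1 km, y ≈ 122.0 km, depth ≈ 69.6 km

Each station gives a sphere (x−x_i)² + (y−y_i)² + z² = d_i² (stations at z=0).
Subtracting the Seismometer 0 sphere from Seismometer 1 and Seismometer 2: z² cancels, leaving linear equations in x and y:
442.0 x − 86.0 y = -44125.44
281.6 x + 304.0 y = 15658.89
Solving: x ≈ -76.094, y ≈ 121.997 km (keep extra digits for the depth step; rounded: -76.1, 122.0).
Then from the Seismometer 0 sphere: z² = 218.86² − (x + 152.3)² − (y + 71.0)² with x = -76.094, y = 121.997, so z ≈ 69.602 ≈ 69.6 km.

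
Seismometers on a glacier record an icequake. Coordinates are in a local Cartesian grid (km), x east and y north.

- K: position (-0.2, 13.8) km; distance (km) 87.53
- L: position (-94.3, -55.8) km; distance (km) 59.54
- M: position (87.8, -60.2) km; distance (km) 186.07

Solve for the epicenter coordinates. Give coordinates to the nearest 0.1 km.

-87.1 km east, 3.3 km north

Circle about each station: (x + 0.2)² + (y − 13.8)² = 87.53²; (x + 94.3)² + (y + 55.8)² = 59.54²; (x − 87.8)² + (y + 60.2)² = 186.07².
Subtracting the K equation from the L and M equations removes the quadratic terms:
-188.2 x − 139.2 y = 15932.14
176.0 x − 148.0 y = -15818.14
Solving the 2×2 system: x ≈ -87.1, y ≈ 3.3 km.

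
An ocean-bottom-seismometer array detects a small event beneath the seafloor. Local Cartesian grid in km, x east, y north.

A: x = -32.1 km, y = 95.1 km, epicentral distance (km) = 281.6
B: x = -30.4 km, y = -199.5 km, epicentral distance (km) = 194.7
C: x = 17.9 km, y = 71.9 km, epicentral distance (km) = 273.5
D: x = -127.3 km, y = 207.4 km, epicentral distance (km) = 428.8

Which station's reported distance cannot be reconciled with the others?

C

Solve using three stations at a time. Using A, B, D (subtract circle equations pairwise → linear system) gives (x, y) ≈ (147.9, -121.4).
Distances from that point to each station vs reported:
  A: calculated 281.5 vs reported 281.6 → residual 0.1 km
  B: calculated 194.6 vs reported 194.7 → residual 0.1 km
  C: calculated 232.9 vs reported 273.5 → residual 40.6 km
  D: calculated 428.8 vs reported 428.8 → residual 0.0 km
A, B, D are mutually consistent (residuals ≈ 0); C is off by 40.6 km.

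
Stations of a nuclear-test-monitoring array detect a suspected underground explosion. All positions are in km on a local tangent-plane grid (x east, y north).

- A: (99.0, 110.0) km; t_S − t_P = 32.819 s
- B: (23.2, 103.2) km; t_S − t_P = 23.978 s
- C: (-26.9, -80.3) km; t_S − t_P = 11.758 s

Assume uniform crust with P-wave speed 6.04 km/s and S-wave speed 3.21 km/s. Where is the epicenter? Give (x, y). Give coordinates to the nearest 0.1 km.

Distance from S−P lag: d = Δt · v_P v_S / (v_P − v_S) = Δt · (6.04·3.21)/(6.04−3.21) ≈ 6.8510·Δt.
So d_A = 224.84, d_B = 164.27, d_C = 80.55 km.
Circle about each station: (x − 99.0)² + (y − 110.0)² = 224.84²; (x − 23.2)² + (y − 103.2)² = 164.27²; (x + 26.9)² + (y + 80.3)² = 80.55².
Subtracting the A equation from the B and C equations removes the quadratic terms:
-151.6 x − 13.6 y = 12855.87
-251.8 x − 380.6 y = 29335.42
Solving the 2×2 system: x ≈ -82.8, y ≈ -22.3 km.

x ≈ -82.8 km, y ≈ -22.3 km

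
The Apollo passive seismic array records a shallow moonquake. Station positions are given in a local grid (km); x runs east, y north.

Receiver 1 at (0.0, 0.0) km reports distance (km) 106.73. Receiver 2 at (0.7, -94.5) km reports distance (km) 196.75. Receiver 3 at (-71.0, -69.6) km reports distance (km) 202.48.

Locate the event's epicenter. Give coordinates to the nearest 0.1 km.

43.2 km east, 97.6 km north

Circle about each station: x² + y² = 106.73²; (x − 0.7)² + (y + 94.5)² = 196.75²; (x + 71.0)² + (y + 69.6)² = 202.48².
Subtracting the Receiver 1 equation from the Receiver 2 and Receiver 3 equations removes the quadratic terms:
1.4 x − 189.0 y = -18388.53
-142.0 x − 139.2 y = -19721.70
Solving the 2×2 system: x ≈ 43.2, y ≈ 97.6 km.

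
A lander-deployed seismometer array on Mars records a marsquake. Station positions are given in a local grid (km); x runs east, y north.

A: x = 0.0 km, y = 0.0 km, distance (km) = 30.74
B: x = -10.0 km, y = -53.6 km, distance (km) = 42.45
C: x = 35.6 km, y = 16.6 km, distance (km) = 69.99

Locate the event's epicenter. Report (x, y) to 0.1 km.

Circle about each station: x² + y² = 30.74²; (x + 10.0)² + (y + 53.6)² = 42.45²; (x − 35.6)² + (y − 16.6)² = 69.99².
Subtracting the A equation from the B and C equations removes the quadratic terms:
-20.0 x − 107.2 y = 2115.91
71.2 x + 33.2 y = -2410.73
Solving the 2×2 system: x ≈ -27.0, y ≈ -14.7 km.
Check against A (with the unrounded x, y): √(x²+y²) = 30.75 ≈ 30.74 km. ✓

(-27.0, -14.7)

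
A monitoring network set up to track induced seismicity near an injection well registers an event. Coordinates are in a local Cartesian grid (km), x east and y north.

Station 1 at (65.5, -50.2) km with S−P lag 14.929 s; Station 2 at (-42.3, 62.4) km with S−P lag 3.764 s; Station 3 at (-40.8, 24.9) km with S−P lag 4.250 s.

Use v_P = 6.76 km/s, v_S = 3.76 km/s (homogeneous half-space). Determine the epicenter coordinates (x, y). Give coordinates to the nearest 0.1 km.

Distance from S−P lag: d = Δt · v_P v_S / (v_P − v_S) = Δt · (6.76·3.76)/(6.76−3.76) ≈ 8.4725·Δt.
So d_Station 1 = 126.49, d_Station 2 = 31.89, d_Station 3 = 36.01 km.
Circle about each station: (x − 65.5)² + (y + 50.2)² = 126.49²; (x + 42.3)² + (y − 62.4)² = 31.89²; (x + 40.8)² + (y − 24.9)² = 36.01².
Subtracting pairs of circle equations eliminates x²+y² and gives linear equations (the radical axes):
-215.6 x + 225.2 y = 13855.51
-212.6 x + 150.2 y = 10177.36
Solving the 2×2 system: x ≈ -13.6, y ≈ 48.5 km.

(-13.6, 48.5)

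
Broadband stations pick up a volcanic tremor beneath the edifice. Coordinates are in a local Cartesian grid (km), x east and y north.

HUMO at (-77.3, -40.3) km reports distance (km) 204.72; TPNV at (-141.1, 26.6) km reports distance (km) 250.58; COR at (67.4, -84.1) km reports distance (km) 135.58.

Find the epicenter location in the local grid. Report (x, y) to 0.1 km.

Circle about each station: (x + 77.3)² + (y + 40.3)² = 204.72²; (x + 141.1)² + (y − 26.6)² = 250.58²; (x − 67.4)² + (y + 84.1)² = 135.58².
Subtracting pairs of circle equations eliminates x²+y² and gives linear equations (the radical axes):
-127.6 x + 133.8 y = -7862.67
289.4 x − 87.6 y = 27544.53
Solving the 2×2 system: x ≈ 108.8, y ≈ 45.0 km.

x ≈ 108.8 km, y ≈ 45.0 km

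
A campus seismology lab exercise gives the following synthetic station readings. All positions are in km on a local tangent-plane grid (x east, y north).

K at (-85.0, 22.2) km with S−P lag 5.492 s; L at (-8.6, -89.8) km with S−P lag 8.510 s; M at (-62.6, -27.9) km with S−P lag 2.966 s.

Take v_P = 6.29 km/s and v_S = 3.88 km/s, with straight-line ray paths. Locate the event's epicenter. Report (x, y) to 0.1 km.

Distance from S−P lag: d = Δt · v_P v_S / (v_P − v_S) = Δt · (6.29·3.88)/(6.29−3.88) ≈ 10.1266·Δt.
So d_K = 55.62, d_L = 86.18, d_M = 30.04 km.
Circle about each station: (x + 85.0)² + (y − 22.2)² = 55.62²; (x + 8.6)² + (y + 89.8)² = 86.18²; (x + 62.6)² + (y + 27.9)² = 30.04².
Subtracting the K equation from the L and M equations removes the quadratic terms:
152.8 x − 224.0 y = -3913.25
44.8 x − 100.2 y = -829.49
Solving the 2×2 system: x ≈ -39.1, y ≈ -9.2 km.

(-39.1, -9.2)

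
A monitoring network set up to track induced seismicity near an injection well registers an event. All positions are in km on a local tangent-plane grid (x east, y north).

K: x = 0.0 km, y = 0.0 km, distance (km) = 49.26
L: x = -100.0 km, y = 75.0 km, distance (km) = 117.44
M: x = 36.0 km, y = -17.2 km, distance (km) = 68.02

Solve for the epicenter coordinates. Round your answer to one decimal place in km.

Circle about each station: x² + y² = 49.26²; (x + 100.0)² + (y − 75.0)² = 117.44²; (x − 36.0)² + (y + 17.2)² = 68.02².
Subtracting the K equation from the L and M equations removes the quadratic terms:
-200.0 x + 150.0 y = 4259.39
72.0 x − 34.4 y = -608.33
Solving the 2×2 system: x ≈ 14.1, y ≈ 47.2 km.

(14.1, 47.2)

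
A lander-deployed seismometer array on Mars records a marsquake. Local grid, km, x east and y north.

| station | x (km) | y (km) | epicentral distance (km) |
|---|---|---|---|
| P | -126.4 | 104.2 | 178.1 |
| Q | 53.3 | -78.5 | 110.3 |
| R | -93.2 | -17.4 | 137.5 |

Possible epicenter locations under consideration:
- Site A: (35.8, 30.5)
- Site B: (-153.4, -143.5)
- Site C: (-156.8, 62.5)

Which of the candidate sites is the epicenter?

For each candidate, compare |candidate − station| to the reported distance:
Site A: residuals P 0.1, Q 0.1, R 0.1 → max 0.1 km
Site B: residuals P 71.1, Q 106.4, R 2.2 → max 106.4 km
Site C: residuals P 126.5, Q 142.7, R 35.4 → max 142.7 km
Only Site A has all residuals ≈ 0.

Site A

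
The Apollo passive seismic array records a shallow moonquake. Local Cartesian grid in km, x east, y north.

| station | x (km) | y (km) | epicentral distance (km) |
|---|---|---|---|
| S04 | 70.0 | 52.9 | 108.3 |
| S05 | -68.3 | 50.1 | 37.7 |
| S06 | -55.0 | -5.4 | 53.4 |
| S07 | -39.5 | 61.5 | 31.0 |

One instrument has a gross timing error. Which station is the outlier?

Solve using three stations at a time. Using S04, S05, S07 (subtract circle equations pairwise → linear system) gives (x, y) ≈ (-36.0, 30.8).
Distances from that point to each station vs reported:
  S04: calculated 108.3 vs reported 108.3 → residual 0.0 km
  S05: calculated 37.7 vs reported 37.7 → residual 0.0 km
  S06: calculated 40.8 vs reported 53.4 → residual 12.6 km
  S07: calculated 30.9 vs reported 31.0 → residual 0.1 km
S04, S05, S07 are mutually consistent (residuals ≈ 0); S06 is off by 12.6 km.

S06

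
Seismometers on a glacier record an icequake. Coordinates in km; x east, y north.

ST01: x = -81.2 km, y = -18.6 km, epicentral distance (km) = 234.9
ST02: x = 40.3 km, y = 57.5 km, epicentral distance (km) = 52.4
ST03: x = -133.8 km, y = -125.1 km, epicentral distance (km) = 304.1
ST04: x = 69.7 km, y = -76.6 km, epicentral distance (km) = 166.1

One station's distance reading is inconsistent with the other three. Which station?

ST01

Solve using three stations at a time. Using ST02, ST03, ST04 (subtract circle equations pairwise → linear system) gives (x, y) ≈ (82.1, 89.0).
Distances from that point to each station vs reported:
  ST01: calculated 195.6 vs reported 234.9 → residual 39.3 km
  ST02: calculated 52.4 vs reported 52.4 → residual 0.0 km
  ST03: calculated 304.1 vs reported 304.1 → residual 0.0 km
  ST04: calculated 166.1 vs reported 166.1 → residual 0.0 km
ST02, ST03, ST04 are mutually consistent (residuals ≈ 0); ST01 is off by 39.3 km.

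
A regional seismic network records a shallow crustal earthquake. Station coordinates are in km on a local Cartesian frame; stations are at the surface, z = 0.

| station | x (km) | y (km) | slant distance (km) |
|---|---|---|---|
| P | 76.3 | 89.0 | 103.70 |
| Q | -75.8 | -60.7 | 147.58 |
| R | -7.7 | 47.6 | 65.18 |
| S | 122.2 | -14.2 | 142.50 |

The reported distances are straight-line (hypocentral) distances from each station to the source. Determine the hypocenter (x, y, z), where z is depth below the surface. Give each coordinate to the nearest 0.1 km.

x ≈ 8.0 km, y ≈ 43.1 km, depth ≈ 63.1 km

Each station gives a sphere (x−x_i)² + (y−y_i)² + z² = d_i² (stations at z=0).
Subtracting the P sphere from Q and R: z² cancels, leaving linear equations in x and y:
-304.2 x − 299.4 y = -15338.73
-168.0 x − 82.8 y = -4912.38
Solving: x ≈ 7.993, y ≈ 43.110 km (keep extra digits for the depth step; rounded: 8.0, 43.1).
Then from the P sphere: z² = 103.70² − (x − 76.3)² − (y − 89.0)² with x = 7.993, y = 43.110, so z ≈ 63.103 ≈ 63.1 km.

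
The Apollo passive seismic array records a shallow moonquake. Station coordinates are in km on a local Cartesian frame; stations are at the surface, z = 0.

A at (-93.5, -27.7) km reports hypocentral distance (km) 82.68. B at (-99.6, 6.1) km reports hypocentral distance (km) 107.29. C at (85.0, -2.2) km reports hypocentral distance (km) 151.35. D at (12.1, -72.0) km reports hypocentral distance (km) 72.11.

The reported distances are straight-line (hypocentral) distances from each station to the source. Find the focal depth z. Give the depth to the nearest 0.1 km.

depth ≈ 48.3 km

Each station gives a sphere (x−x_i)² + (y−y_i)² + z² = d_i² (stations at z=0).
Subtracting the A sphere from B and C: z² cancels, leaving linear equations in x and y:
-12.2 x + 67.6 y = -4227.33
357.0 x + 51.0 y = -18350.54
Solving: x ≈ -41.401, y ≈ -70.006 km (keep extra digits for the depth step; rounded: -41.4, -70.0).
Then from the A sphere: z² = 82.68² − (x + 93.5)² − (y + 27.7)² with x = -41.401, y = -70.006, so z ≈ 48.290 ≈ 48.3 km.
Check against D (with the unrounded solution): distance 72.10 ≈ 72.11 km. ✓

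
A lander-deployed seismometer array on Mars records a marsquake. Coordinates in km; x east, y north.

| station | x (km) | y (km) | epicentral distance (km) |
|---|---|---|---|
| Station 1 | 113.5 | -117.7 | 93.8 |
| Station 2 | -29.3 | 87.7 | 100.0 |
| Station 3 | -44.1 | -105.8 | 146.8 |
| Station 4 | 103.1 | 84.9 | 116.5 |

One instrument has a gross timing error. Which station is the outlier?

Solve using three stations at a time. Using Station 1, Station 3, Station 4 (subtract circle equations pairwise → linear system) gives (x, y) ≈ (81.4, -29.6).
Distances from that point to each station vs reported:
  Station 1: calculated 93.8 vs reported 93.8 → residual 0.0 km
  Station 2: calculated 161.2 vs reported 100.0 → residual 61.2 km
  Station 3: calculated 146.8 vs reported 146.8 → residual 0.0 km
  Station 4: calculated 116.5 vs reported 116.5 → residual 0.0 km
Station 1, Station 3, Station 4 are mutually consistent (residuals ≈ 0); Station 2 is off by 61.2 km.

Station 2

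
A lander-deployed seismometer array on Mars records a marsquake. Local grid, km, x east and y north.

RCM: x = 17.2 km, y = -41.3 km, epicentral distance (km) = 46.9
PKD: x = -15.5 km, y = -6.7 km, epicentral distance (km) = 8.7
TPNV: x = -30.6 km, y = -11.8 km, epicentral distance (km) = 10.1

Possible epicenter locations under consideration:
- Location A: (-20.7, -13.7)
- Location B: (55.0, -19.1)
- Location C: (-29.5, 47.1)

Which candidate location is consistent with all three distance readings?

For each candidate, compare |candidate − station| to the reported distance:
Location A: residuals RCM 0.0, PKD 0.0, TPNV 0.0 → max 0.0 km
Location B: residuals RCM 3.1, PKD 62.9, TPNV 75.8 → max 75.8 km
Location C: residuals RCM 53.1, PKD 46.9, TPNV 48.8 → max 53.1 km
Only Location A has all residuals ≈ 0.

Location A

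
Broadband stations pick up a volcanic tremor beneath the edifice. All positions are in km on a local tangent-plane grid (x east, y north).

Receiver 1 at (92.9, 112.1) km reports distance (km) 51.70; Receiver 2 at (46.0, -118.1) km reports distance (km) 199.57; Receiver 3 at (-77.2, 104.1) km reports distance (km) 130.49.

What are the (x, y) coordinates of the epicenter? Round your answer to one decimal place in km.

(51.3, 81.4)

Circle about each station: (x − 92.9)² + (y − 112.1)² = 51.70²; (x − 46.0)² + (y + 118.1)² = 199.57²; (x + 77.2)² + (y − 104.1)² = 130.49².
Subtracting the Receiver 1 equation from the Receiver 2 and Receiver 3 equations removes the quadratic terms:
-93.8 x − 460.4 y = -42288.50
-340.2 x − 16.0 y = -18754.92
Solving the 2×2 system: x ≈ 51.3, y ≈ 81.4 km.
Check against Receiver 1 (with the unrounded x, y): √((x − 92.9)²+(y − 112.1)²) = 51.70 ≈ 51.70 km. ✓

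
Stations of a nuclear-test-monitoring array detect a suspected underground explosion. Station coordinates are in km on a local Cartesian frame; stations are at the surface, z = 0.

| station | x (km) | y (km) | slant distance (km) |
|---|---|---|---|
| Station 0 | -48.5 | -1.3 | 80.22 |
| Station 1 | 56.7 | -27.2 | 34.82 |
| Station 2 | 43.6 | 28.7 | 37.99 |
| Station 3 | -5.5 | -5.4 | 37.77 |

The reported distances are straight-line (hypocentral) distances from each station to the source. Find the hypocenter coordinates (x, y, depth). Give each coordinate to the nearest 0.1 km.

Each station gives a sphere (x−x_i)² + (y−y_i)² + z² = d_i² (stations at z=0).
Subtracting the Station 0 sphere from Station 1 and Station 2: z² cancels, leaving linear equations in x and y:
210.4 x − 51.8 y = 6823.61
184.2 x + 60.0 y = 5362.72
Solving: x ≈ 31.003, y ≈ -5.801 km (keep extra digits for the depth step; rounded: 31.0, -5.8).
Then from the Station 0 sphere: z² = 80.22² − (x + 48.5)² − (y + 1.3)² with x = 31.003, y = -5.801, so z ≈ 9.709 ≈ 9.7 km.
Check against Station 3 (with the unrounded solution): distance 37.77 ≈ 37.77 km. ✓

x ≈ 31.0 km, y ≈ -5.8 km, depth ≈ 9.7 km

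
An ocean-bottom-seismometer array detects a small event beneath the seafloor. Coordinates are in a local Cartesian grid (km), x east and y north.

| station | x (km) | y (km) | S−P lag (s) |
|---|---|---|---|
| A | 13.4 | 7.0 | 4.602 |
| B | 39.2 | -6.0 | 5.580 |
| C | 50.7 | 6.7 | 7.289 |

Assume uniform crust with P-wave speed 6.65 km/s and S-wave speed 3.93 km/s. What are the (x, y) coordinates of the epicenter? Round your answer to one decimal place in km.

Distance from S−P lag: d = Δt · v_P v_S / (v_P − v_S) = Δt · (6.65·3.93)/(6.65−3.93) ≈ 9.6083·Δt.
So d_A = 44.22, d_B = 53.61, d_C = 70.03 km.
Circle about each station: (x − 13.4)² + (y − 7.0)² = 44.22²; (x − 39.2)² + (y + 6.0)² = 53.61²; (x − 50.7)² + (y − 6.7)² = 70.03².
Subtracting pairs of circle equations eliminates x²+y² and gives linear equations (the radical axes):
51.6 x − 26.0 y = 425.46
74.6 x − 0.6 y = -561.97
Solving the 2×2 system: x ≈ -7.8, y ≈ -31.8 km.
Check against A (with the unrounded x, y): √((x − 13.4)²+(y − 7.0)²) = 44.23 ≈ 44.22 km. ✓

(-7.8, -31.8)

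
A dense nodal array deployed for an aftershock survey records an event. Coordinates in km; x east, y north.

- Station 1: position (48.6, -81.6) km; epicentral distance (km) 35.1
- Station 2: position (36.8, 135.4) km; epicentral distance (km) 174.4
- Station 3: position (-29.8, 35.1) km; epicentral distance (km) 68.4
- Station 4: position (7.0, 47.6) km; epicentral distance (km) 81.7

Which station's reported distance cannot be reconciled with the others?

Station 1

Solve using three stations at a time. Using Station 2, Station 3, Station 4 (subtract circle equations pairwise → linear system) gives (x, y) ≈ (-13.7, -31.6).
Distances from that point to each station vs reported:
  Station 1: calculated 79.9 vs reported 35.1 → residual 44.8 km
  Station 2: calculated 174.5 vs reported 174.4 → residual 0.1 km
  Station 3: calculated 68.6 vs reported 68.4 → residual 0.2 km
  Station 4: calculated 81.9 vs reported 81.7 → residual 0.2 km
Station 2, Station 3, Station 4 are mutually consistent (residuals ≈ 0); Station 1 is off by 44.8 km.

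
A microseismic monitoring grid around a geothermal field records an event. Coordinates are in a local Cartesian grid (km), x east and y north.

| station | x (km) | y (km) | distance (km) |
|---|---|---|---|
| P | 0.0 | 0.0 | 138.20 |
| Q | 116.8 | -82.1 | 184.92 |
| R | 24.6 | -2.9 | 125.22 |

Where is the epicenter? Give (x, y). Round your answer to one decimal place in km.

x ≈ 93.9 km, y ≈ 101.4 km

Circle about each station: x² + y² = 138.20²; (x − 116.8)² + (y + 82.1)² = 184.92²; (x − 24.6)² + (y + 2.9)² = 125.22².
Subtracting the P equation from the Q and R equations removes the quadratic terms:
233.6 x − 164.2 y = 5286.48
49.2 x − 5.8 y = 4032.76
Solving the 2×2 system: x ≈ 93.9, y ≈ 101.4 km.
Check against P (with the unrounded x, y): √(x²+y²) = 138.23 ≈ 138.20 km. ✓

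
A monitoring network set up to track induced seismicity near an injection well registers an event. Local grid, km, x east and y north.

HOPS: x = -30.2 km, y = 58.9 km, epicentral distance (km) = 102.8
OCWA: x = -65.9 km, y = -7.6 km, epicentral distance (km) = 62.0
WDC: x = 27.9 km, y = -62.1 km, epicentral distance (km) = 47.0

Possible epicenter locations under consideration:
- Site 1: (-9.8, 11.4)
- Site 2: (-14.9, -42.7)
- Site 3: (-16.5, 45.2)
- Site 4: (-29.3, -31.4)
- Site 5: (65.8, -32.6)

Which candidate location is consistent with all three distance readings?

For each candidate, compare |candidate − station| to the reported distance:
Site 1: residuals HOPS 51.1, OCWA 2.8, WDC 35.6 → max 51.1 km
Site 2: residuals HOPS 0.1, OCWA 0.1, WDC 0.0 → max 0.1 km
Site 3: residuals HOPS 83.4, OCWA 10.3, WDC 69.1 → max 83.4 km
Site 4: residuals HOPS 12.5, OCWA 18.3, WDC 17.9 → max 18.3 km
Site 5: residuals HOPS 29.8, OCWA 72.1, WDC 1.0 → max 72.1 km
Only Site 2 has all residuals ≈ 0.

Site 2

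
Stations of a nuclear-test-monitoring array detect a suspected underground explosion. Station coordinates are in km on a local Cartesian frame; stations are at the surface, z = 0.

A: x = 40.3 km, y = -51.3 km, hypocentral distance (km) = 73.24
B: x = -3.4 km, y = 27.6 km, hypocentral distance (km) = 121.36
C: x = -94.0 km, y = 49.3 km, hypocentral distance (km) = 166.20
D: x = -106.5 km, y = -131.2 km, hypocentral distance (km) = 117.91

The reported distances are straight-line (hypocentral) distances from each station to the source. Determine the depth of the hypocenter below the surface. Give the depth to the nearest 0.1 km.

Each station gives a sphere (x−x_i)² + (y−y_i)² + z² = d_i² (stations at z=0).
Subtracting the A sphere from B and C: z² cancels, leaving linear equations in x and y:
-87.4 x + 157.8 y = -12846.61
-268.6 x + 201.2 y = -15247.63
Solving: x ≈ -7.204, y ≈ -85.401 km (keep extra digits for the depth step; rounded: -7.2, -85.4).
Then from the A sphere: z² = 73.24² − (x − 40.3)² − (y + 51.3)² with x = -7.204, y = -85.401, so z ≈ 44.097 ≈ 44.1 km.
Check against D (with the unrounded solution): distance 117.91 ≈ 117.91 km. ✓

z ≈ 44.1 km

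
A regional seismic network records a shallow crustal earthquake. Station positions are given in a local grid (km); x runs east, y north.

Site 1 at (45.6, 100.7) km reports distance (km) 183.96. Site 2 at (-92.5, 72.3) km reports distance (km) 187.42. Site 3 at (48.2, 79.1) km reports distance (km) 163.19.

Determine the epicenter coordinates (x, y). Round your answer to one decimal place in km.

Circle about each station: (x − 45.6)² + (y − 100.7)² = 183.96²; (x + 92.5)² + (y − 72.3)² = 187.42²; (x − 48.2)² + (y − 79.1)² = 163.19².
Subtracting the Site 1 equation from the Site 2 and Site 3 equations removes the quadratic terms:
-276.2 x − 56.8 y = 278.72
5.2 x − 43.2 y = 3570.51
Solving the 2×2 system: x ≈ 15.6, y ≈ -80.8 km.

x ≈ 15.6 km, y ≈ -80.8 km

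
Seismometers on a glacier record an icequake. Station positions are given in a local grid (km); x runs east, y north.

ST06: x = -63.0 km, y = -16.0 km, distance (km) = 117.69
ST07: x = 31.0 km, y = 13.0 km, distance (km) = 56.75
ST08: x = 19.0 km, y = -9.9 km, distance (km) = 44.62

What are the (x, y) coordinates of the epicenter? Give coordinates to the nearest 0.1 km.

Circle about each station: (x + 63.0)² + (y + 16.0)² = 117.69²; (x − 31.0)² + (y − 13.0)² = 56.75²; (x − 19.0)² + (y + 9.9)² = 44.62².
Subtracting the ST06 equation from the ST07 and ST08 equations removes the quadratic terms:
188.0 x + 58.0 y = 7535.37
164.0 x + 12.2 y = 8094.00
Solving the 2×2 system: x ≈ 52.3, y ≈ -39.6 km.

(52.3, -39.6)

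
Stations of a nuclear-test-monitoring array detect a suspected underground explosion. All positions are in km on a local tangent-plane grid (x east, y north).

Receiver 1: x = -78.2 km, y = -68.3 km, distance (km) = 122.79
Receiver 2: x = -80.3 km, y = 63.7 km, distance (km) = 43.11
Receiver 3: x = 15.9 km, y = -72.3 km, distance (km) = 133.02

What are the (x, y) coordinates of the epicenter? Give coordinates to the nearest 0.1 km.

x ≈ -40.0 km, y ≈ 48.4 km

Circle about each station: (x + 78.2)² + (y + 68.3)² = 122.79²; (x + 80.3)² + (y − 63.7)² = 43.11²; (x − 15.9)² + (y + 72.3)² = 133.02².
Subtracting the Receiver 1 equation from the Receiver 2 and Receiver 3 equations removes the quadratic terms:
-4.2 x + 264.0 y = 12944.56
188.2 x − 8.0 y = -7916.97
Solving the 2×2 system: x ≈ -40.0, y ≈ 48.4 km.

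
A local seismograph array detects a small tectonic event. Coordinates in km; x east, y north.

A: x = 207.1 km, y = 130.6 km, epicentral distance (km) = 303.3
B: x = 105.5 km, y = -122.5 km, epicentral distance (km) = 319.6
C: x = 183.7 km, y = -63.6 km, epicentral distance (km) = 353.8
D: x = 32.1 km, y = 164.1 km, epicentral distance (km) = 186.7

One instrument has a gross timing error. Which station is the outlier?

Solve using three stations at a time. Using B, C, D (subtract circle equations pairwise → linear system) gives (x, y) ≈ (-137.1, 85.5).
Distances from that point to each station vs reported:
  A: calculated 347.2 vs reported 303.3 → residual 43.9 km
  B: calculated 319.5 vs reported 319.6 → residual 0.1 km
  C: calculated 353.7 vs reported 353.8 → residual 0.1 km
  D: calculated 186.6 vs reported 186.7 → residual 0.1 km
B, C, D are mutually consistent (residuals ≈ 0); A is off by 43.9 km.

A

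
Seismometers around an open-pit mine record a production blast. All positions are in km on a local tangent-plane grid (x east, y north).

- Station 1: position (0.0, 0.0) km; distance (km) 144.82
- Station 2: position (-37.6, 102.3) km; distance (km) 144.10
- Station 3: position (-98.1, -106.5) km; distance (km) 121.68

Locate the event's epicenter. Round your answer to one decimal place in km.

Circle about each station: x² + y² = 144.82²; (x + 37.6)² + (y − 102.3)² = 144.10²; (x + 98.1)² + (y + 106.5)² = 121.68².
Subtracting the Station 1 equation from the Station 2 and Station 3 equations removes the quadratic terms:
-75.2 x + 204.6 y = 12087.07
-196.2 x − 213.0 y = 27132.67
Solving the 2×2 system: x ≈ -144.7, y ≈ 5.9 km.

-144.7 km east, 5.9 km north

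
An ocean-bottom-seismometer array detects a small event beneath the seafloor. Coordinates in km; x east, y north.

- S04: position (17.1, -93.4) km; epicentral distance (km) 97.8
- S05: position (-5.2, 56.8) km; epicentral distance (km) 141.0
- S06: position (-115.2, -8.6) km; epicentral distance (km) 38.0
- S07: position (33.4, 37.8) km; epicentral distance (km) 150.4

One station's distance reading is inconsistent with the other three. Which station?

Solve using three stations at a time. Using S04, S05, S07 (subtract circle equations pairwise → linear system) gives (x, y) ≈ (-76.6, -64.9).
Distances from that point to each station vs reported:
  S04: calculated 97.9 vs reported 97.8 → residual 0.1 km
  S05: calculated 141.1 vs reported 141.0 → residual 0.1 km
  S06: calculated 68.3 vs reported 38.0 → residual 30.3 km
  S07: calculated 150.5 vs reported 150.4 → residual 0.1 km
S04, S05, S07 are mutually consistent (residuals ≈ 0); S06 is off by 30.3 km.

S06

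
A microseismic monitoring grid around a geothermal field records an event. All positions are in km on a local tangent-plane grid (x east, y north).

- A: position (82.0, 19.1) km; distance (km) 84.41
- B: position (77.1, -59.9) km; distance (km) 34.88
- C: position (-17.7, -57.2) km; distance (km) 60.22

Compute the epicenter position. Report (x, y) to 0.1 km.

Circle about each station: (x − 82.0)² + (y − 19.1)² = 84.41²; (x − 77.1)² + (y + 59.9)² = 34.88²; (x + 17.7)² + (y + 57.2)² = 60.22².
Subtracting the A equation from the B and C equations removes the quadratic terms:
-9.8 x − 158.0 y = 8352.04
-199.4 x − 152.6 y = -5.08
Solving the 2×2 system: x ≈ 42.5, y ≈ -55.5 km.

42.5 km east, -55.5 km north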